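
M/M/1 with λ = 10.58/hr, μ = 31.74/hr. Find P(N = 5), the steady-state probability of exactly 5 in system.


ρ = 10.58/31.74 = 0.3333
P_n = (1−ρ)·ρ^n = (1 − 0.3333)·0.3333^5 = 0.6667·0.004115 = 0.002743

Final: 0.002743


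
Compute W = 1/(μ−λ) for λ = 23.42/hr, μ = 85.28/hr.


W = 1/(μ−λ) = 1/(85.28 − 23.42) = 1/61.86 = 0.01617 hr

Final: 0.01617 hr


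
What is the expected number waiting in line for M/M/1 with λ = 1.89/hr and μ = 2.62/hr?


ρ = 1.89/2.62 = 0.7214
Lq = ρ²/(1−ρ) = 0.5204/0.2786 = 1.8677

Final: 1.8677


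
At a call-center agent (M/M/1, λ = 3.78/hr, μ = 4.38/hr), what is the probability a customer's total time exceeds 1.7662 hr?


W ~ Exponential(μ−λ) for M/M/1.
μ − λ = 4.38 − 3.78 = 0.6000
P(W > t) = e^{−(μ−λ)t} = e^{−1.0597} = 0.346553

Final: 0.346553


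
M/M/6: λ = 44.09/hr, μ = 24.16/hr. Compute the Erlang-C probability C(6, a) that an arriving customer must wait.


a = λ/μ = 1.8249; ρ = a/6 = 0.3042
P₀ = 0.161095 (from M/M/c formula)
C(c,a) = [a^c/(c!(1−ρ))]·P₀ = [36.93678/(720·0.6958)]·0.161095
= 0.07372·0.161095 = 0.011877

Final: 0.011877


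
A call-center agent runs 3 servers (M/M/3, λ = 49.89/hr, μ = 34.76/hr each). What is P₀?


a = λ/μ = 49.89/34.76 = 1.4353; ρ = a/c = 0.4784
Σ_{k=0}^{2} a^k/k! (terms k=0..2) = 1.00000 + 1.43527 + 1.03000 = 3.46527
Tail: a^3/(3!(1−ρ)) = 2.95666/(6·0.5216) = 0.94478
P₀ = 1/(3.46527 + 0.94478) = 1/4.41005 = 0.226755

Final: 0.226755


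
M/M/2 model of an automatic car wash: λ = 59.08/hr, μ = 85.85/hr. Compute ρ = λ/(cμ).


ρ = λ/(cμ) = 59.08/(2·85.85) = 59.08/171.70 = 0.3441

Final: 0.3441


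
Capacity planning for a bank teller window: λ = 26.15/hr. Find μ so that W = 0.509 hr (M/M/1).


W = 1/(μ−λ) ⇒ μ − λ = 1/W = 1/0.509 = 1.9646
μ = λ + 1/W = 26.15 + 1.9646 = 28.1146 per hr

Final: 28.1146 /hr


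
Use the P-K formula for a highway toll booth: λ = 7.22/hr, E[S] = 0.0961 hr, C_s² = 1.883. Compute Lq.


ρ = λ·E[S] = 7.22·0.0961 = 0.6938
Lq = ρ²(1+C_s²)/(2(1−ρ)) = 0.4814·(1+1.883)/(2·0.3062)
= 0.4814·2.8830/0.6123 = 2.26668

Final: 2.26668


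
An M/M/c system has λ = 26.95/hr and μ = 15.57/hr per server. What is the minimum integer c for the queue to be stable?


Stability requires cμ > λ ⇔ c > λ/μ.
λ/μ = 26.95/15.57 = 1.7309
Minimum integer c = ⌊1.7309⌋ + 1 = 2
Check: 2·15.57 = 31.14 > 26.95, while 1·15.57 = 15.57 ≤ 26.95

Final: 2 servers


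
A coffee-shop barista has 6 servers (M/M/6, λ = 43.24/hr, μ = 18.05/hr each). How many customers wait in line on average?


a = λ/μ = 2.3956; ρ = a/6 = 0.3993
P₀ = 0.090721
Lq = P₀·a^c·ρ / (c!·(1−ρ)²) = 0.090721·188.99524·0.3993/(720·0.36089)
= 0.02635

Final: 0.02635


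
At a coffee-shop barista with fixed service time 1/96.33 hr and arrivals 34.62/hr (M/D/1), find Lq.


ρ = 34.62/96.33 = 0.3594
M/D/1: Lq = ρ²/(2(1−ρ)) = 0.1292/(2·0.6406) = 0.10081

Final: 0.10081


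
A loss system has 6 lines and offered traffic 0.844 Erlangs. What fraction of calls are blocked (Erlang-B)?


B(c,a) = (a^c/c!) / Σ_{k=0}^{c} a^k/k!
a^6/6! = 0.0005020
Σ terms (k=0..6): 1.00000 + 0.84400 + 0.35617 + 0.10020 + 0.02114 + 0.003569 + 0.0005020 = 2.325583
B = 0.0005020/2.325583 = 0.0002159

Final: 0.0002159


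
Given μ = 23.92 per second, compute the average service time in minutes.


Mean service time = 1/μ = 1/23.92 second = 0.04181 second
In minutes: 0.04181 × 0.0166667 = 0.0006968 min

Final: 0.0006968 min


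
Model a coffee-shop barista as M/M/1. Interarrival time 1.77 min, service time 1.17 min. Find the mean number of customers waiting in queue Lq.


λ = 60/1.77 = 33.8983 /hr
μ = 60/1.17 = 51.2821 /hr
ρ = λ/μ = 33.8983/51.2821 = 0.6610
Lq = ρ²/(1−ρ) = 0.4369/0.3390 = 1.2890

Final: 1.2890


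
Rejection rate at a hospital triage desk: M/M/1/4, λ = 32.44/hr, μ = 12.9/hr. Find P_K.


ρ = λ/μ = 32.44/12.9 = 2.5147
P_K = (1−ρ)ρ^K/(1−ρ^(K+1)) = (-1.5147·39.991210)/(1 − 100.567042)
= -60.575832/-99.567042 = 0.608392

Final: 0.608392


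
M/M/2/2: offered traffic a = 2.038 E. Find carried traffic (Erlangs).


B(2,2.038) = 0.406028 (Erlang-B)
Carried load = a(1 − B) = 2.038·(1 − 0.406028) = 2.038·0.593972 = 1.2105 E

Final: 1.2105 Erlangs


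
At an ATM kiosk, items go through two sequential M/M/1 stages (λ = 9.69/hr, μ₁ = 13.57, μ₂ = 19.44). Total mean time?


Each node sees arrival rate λ = 9.69/hr (tandem ⇒ throughput preserved).
W₁ = 1/(μ₁−λ) = 1/(13.57−9.69) = 0.25773 hr
W₂ = 1/(μ₂−λ) = 1/(19.44−9.69) = 0.10256 hr
W_total = W₁ + W₂ = 0.25773 + 0.10256 = 0.36030 hr

Final: 0.36030 hr


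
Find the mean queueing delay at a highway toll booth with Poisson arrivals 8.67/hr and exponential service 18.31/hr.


ρ = 8.67/18.31 = 0.4735
Wq = ρ/(μ−λ) = 0.4735/(18.31 − 8.67) = 0.4735/9.64 = 0.04912 hr

Final: 0.04912 hr


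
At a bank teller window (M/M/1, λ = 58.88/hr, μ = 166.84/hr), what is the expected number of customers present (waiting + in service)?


ρ = λ/μ = 58.88/166.84 = 0.3529
L = ρ/(1−ρ) = 0.3529/(1 − 0.3529) = 0.3529/0.6471 = 0.5454

Final: 0.5454


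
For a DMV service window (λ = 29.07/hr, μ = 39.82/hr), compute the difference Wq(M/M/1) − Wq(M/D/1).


ρ = 29.07/39.82 = 0.7300
Wq(M/M/1) = ρ/(μ−λ) = 0.7300/10.75 = 0.06791 hr
Wq(M/D/1) = ρ/(2(μ−λ)) = 0.03396 hr
Savings = 0.06791 − 0.03396 = 0.03396 hr

Final: 0.03396 hr


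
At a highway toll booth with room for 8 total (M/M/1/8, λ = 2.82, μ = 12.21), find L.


ρ = 2.82/12.21 = 0.2310
L = ρ[1 − (K+1)ρ^K + Kρ^(K+1)] / [(1−ρ)(1−ρ^(K+1))]
Numerator: 0.2310·(1 − 9·0.000008096 + 8·0.000001870) = 0.230945
Denominator: (0.7690)·(0.999998) = 0.769040
L = 0.230945/0.769040 = 0.3003

Final: 0.3003


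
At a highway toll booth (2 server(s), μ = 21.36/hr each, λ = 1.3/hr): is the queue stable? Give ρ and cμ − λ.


Total capacity cμ = 2·21.36 = 42.72/hr
ρ = λ/(cμ) = 1.3/42.72 = 0.03043
Stable ⇔ ρ < 1: YES
Spare capacity = cμ − λ = 42.72 − 1.3 = 41.42/hr

Final: ρ = 0.03043; stable; margin = 41.42/hr


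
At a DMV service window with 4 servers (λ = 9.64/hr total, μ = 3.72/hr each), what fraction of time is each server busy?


ρ = λ/(cμ) = 9.64/(4·3.72) = 9.64/14.88 = 0.6478

Final: 0.6478


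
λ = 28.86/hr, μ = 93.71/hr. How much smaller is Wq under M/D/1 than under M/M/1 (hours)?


ρ = 28.86/93.71 = 0.3080
Wq(M/M/1) = ρ/(μ−λ) = 0.3080/64.85 = 0.004749 hr
Wq(M/D/1) = ρ/(2(μ−λ)) = 0.002374 hr
Savings = 0.004749 − 0.002374 = 0.002374 hr

Final: 0.002374 hr


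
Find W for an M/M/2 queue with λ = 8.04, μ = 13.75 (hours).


a = 0.5847; ρ = 0.2924; P₀ = 0.547552
Lq = P₀·a^c·ρ/(c!(1−ρ)²) = 0.05465
Wq = Lq/λ = 0.05465/8.04 = 0.006797 hr
W = Wq + 1/μ = 0.006797 + 0.07273 = 0.07952 hr

Final: 0.07952 hr


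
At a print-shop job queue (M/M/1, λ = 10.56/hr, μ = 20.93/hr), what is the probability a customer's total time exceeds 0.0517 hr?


W ~ Exponential(μ−λ) for M/M/1.
μ − λ = 20.93 − 10.56 = 10.3700
P(W > t) = e^{−(μ−λ)t} = e^{−0.5361} = 0.585008

Final: 0.585008


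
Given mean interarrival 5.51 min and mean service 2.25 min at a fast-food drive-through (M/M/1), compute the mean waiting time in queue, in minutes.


λ = 60/5.51 = 10.8893 /hr
μ = 60/2.25 = 26.6667 /hr
ρ = λ/μ = 10.8893/26.6667 = 0.4083
Wq = ρ/(μ−λ) = 0.4083/(26.6667−10.8893) = 0.02588 hr
In minutes: 0.02588·60 = 1.553 min

Final: 1.553 min


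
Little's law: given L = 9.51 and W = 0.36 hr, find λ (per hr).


λ = L/W = 9.51/0.36 = 26.4167 /hr

Final: 26.4167 /hr


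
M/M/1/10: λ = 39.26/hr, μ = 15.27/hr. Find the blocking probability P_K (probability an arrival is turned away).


ρ = λ/μ = 39.26/15.27 = 2.5711
P_K = (1−ρ)ρ^K/(1−ρ^(K+1)) = (-1.5711·12621.546803)/(1 − 32450.682874)
= -19829.136071/-32449.682874 = 0.611073

Final: 0.611073


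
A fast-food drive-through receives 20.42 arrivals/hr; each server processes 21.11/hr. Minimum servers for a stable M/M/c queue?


Stability requires cμ > λ ⇔ c > λ/μ.
λ/μ = 20.42/21.11 = 0.9673
Minimum integer c = ⌊0.9673⌋ + 1 = 1
Check: 1·21.11 = 21.11 > 20.42, while 0·21.11 = 0.00 ≤ 20.42

Final: 1 servers


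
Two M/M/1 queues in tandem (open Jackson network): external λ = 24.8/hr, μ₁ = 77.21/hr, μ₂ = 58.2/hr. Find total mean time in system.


Each node sees arrival rate λ = 24.8/hr (tandem ⇒ throughput preserved).
W₁ = 1/(μ₁−λ) = 1/(77.21−24.8) = 0.01908 hr
W₂ = 1/(μ₂−λ) = 1/(58.2−24.8) = 0.02994 hr
W_total = W₁ + W₂ = 0.01908 + 0.02994 = 0.04902 hr

Final: 0.04902 hr


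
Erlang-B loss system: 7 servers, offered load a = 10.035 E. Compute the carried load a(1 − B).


B(7,10.035) = 0.410598 (Erlang-B)
Carried load = a(1 − B) = 10.035·(1 − 0.410598) = 10.035·0.589402 = 5.9146 E

Final: 5.9146 Erlangs


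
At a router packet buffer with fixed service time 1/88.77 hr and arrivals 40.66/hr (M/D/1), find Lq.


ρ = 40.66/88.77 = 0.4580
M/D/1: Lq = ρ²/(2(1−ρ)) = 0.2098/(2·0.5420) = 0.19355

Final: 0.19355


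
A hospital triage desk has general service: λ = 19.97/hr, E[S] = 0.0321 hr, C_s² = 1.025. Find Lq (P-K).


ρ = λ·E[S] = 19.97·0.0321 = 0.6410
Lq = ρ²(1+C_s²)/(2(1−ρ)) = 0.4109·(1+1.025)/(2·0.3590)
= 0.4109·2.0250/0.7179 = 1.15908

Final: 1.15908


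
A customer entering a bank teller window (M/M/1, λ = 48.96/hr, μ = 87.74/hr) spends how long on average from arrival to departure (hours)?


W = 1/(μ−λ) = 1/(87.74 − 48.96) = 1/38.78 = 0.02579 hr

Final: 0.02579 hr


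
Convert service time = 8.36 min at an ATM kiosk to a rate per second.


μ = 1/(service time) in consistent units.
1 second = 0.0166667 min, so μ = 0.0166667/8.36 = 0.001994 per second

Final: 0.001994 /sec


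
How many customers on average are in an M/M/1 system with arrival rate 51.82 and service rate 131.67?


ρ = λ/μ = 51.82/131.67 = 0.3936
L = ρ/(1−ρ) = 0.3936/(1 − 0.3936) = 0.3936/0.6064 = 0.6490

Final: 0.6490


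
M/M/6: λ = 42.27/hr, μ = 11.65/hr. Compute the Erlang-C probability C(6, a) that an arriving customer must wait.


a = λ/μ = 3.6283; ρ = a/6 = 0.6047
P₀ = 0.025221 (from M/M/c formula)
C(c,a) = [a^c/(c!(1−ρ))]·P₀ = [2281.59173/(720·0.3953)]·0.025221
= 8.01681·0.025221 = 0.202189

Final: 0.202189


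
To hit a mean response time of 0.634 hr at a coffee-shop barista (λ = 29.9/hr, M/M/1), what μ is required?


W = 1/(μ−λ) ⇒ μ − λ = 1/W = 1/0.634 = 1.5773
μ = λ + 1/W = 29.9 + 1.5773 = 31.4773 per hr

Final: 31.4773 /hr


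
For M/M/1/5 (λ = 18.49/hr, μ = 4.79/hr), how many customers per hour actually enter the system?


ρ = 3.8601; P_K = (1−ρ)ρ^5/(1−ρ^6) = 0.741165
λ_eff = λ(1 − P_K) = 18.49·(1 − 0.741165) = 18.49·0.258835 = 4.7859 /hr

Final: 4.7859 /hr


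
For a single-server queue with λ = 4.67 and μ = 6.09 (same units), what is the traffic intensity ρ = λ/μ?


ρ = λ/μ = 4.67/6.09 = 0.7668

Final: 0.7668


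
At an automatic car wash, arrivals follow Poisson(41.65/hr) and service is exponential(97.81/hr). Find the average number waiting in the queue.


ρ = 41.65/97.81 = 0.4258
Lq = ρ²/(1−ρ) = 0.1813/0.5742 = 0.3158

Final: 0.3158


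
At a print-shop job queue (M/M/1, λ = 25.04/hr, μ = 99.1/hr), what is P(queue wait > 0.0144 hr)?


ρ = 25.04/99.1 = 0.2527
P(Wq > t) = ρ·e^{−(μ−λ)t} = 0.2527·e^{−1.0665}
= 0.2527·0.344224 = 0.086976

Final: 0.086976


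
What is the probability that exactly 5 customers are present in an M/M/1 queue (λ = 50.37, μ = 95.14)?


ρ = 50.37/95.14 = 0.5294
P_n = (1−ρ)·ρ^n = (1 − 0.5294)·0.5294^5 = 0.4706·0.041595 = 0.019573

Final: 0.019573


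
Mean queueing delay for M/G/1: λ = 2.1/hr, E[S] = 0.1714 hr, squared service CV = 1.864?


ρ = λ·E[S] = 2.1·0.1714 = 0.3599
E[S²] = E[S]²(1+C_s²) = 0.1714²·(1+1.864) = 0.084138
Wq = λ·E[S²]/(2(1−ρ)) = 2.1·0.084138/(2·0.6401) = 0.13803 hr

Final: 0.13803 hr


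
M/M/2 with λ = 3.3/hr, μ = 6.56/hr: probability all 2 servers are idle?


a = λ/μ = 3.3/6.56 = 0.5030; ρ = a/c = 0.2515
Σ_{k=0}^{1} a^k/k! (terms k=0..1) = 1.00000 + 0.50305 = 1.50305
Tail: a^2/(2!(1−ρ)) = 0.25306/(2·0.7485) = 0.16905
P₀ = 1/(1.50305 + 0.16905) = 1/1.67210 = 0.598051

Final: 0.598051


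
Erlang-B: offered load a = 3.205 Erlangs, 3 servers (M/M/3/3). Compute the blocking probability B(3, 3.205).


B(c,a) = (a^c/c!) / Σ_{k=0}^{c} a^k/k!
a^3/3! = 5.486973
Σ terms (k=0..3): 1.00000 + 3.20500 + 5.13601 + 5.48697 = 14.827986
B = 5.486973/14.827986 = 0.370042

Final: 0.370042


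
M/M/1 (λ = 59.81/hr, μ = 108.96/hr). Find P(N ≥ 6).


ρ = 59.81/108.96 = 0.5489
P(N ≥ n) = ρ^n = 0.5489^6 = 0.027355

Final: 0.027355


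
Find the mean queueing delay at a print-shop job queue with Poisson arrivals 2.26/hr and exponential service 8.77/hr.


ρ = 2.26/8.77 = 0.2577
Wq = ρ/(μ−λ) = 0.2577/(8.77 − 2.26) = 0.2577/6.51 = 0.03958 hr

Final: 0.03958 hr


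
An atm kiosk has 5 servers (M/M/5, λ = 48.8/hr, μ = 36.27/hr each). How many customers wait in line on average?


a = λ/μ = 1.3455; ρ = a/5 = 0.2691
P₀ = 0.260189
Lq = P₀·a^c·ρ / (c!·(1−ρ)²) = 0.260189·4.40922·0.2691/(120·0.53423)
= 0.004816

Final: 0.004816


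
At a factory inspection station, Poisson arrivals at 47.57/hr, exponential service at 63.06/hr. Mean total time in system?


W = 1/(μ−λ) = 1/(63.06 − 47.57) = 1/15.49 = 0.06456 hr

Final: 0.06456 hr


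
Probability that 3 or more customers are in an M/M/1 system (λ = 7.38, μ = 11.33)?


ρ = 7.38/11.33 = 0.6514
P(N ≥ n) = ρ^n = 0.6514^3 = 0.276363

Final: 0.276363


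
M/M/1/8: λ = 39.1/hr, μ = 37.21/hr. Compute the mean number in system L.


ρ = 39.1/37.21 = 1.0508
L = ρ[1 − (K+1)ρ^K + Kρ^(K+1)] / [(1−ρ)(1−ρ^(K+1))]
Numerator: 1.0508·(1 − 9·1.486403 + 8·1.561902) = 0.123558
Denominator: (-0.05079)·(-0.561902) = 0.028541
L = 0.123558/0.028541 = 4.3292

Final: 4.3292


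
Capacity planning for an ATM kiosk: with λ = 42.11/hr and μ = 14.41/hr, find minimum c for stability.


Stability requires cμ > λ ⇔ c > λ/μ.
λ/μ = 42.11/14.41 = 2.9223
Minimum integer c = ⌊2.9223⌋ + 1 = 3
Check: 3·14.41 = 43.23 > 42.11, while 2·14.41 = 28.82 ≤ 42.11

Final: 3 servers


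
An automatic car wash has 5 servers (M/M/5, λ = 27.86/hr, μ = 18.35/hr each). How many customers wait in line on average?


a = λ/μ = 1.5183; ρ = a/5 = 0.3037
P₀ = 0.218721
Lq = P₀·a^c·ρ / (c!·(1−ρ)²) = 0.218721·8.06724·0.3037/(120·0.48490)
= 0.009208

Final: 0.009208


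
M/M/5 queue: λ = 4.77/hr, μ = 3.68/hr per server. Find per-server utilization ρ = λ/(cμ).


ρ = λ/(cμ) = 4.77/(5·3.68) = 4.77/18.40 = 0.2592

Final: 0.2592


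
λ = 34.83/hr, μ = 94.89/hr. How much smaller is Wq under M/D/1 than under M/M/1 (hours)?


ρ = 34.83/94.89 = 0.3671
Wq(M/M/1) = ρ/(μ−λ) = 0.3671/60.06 = 0.006111 hr
Wq(M/D/1) = ρ/(2(μ−λ)) = 0.003056 hr
Savings = 0.006111 − 0.003056 = 0.003056 hr

Final: 0.003056 hr


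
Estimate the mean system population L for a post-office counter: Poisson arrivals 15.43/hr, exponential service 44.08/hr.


ρ = λ/μ = 15.43/44.08 = 0.3500
L = ρ/(1−ρ) = 0.3500/(1 − 0.3500) = 0.3500/0.6500 = 0.5386

Final: 0.5386


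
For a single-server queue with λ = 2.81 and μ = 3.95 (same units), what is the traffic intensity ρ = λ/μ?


ρ = λ/μ = 2.81/3.95 = 0.7114

Final: 0.7114


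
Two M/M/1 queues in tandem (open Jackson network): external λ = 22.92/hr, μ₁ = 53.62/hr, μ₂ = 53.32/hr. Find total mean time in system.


Each node sees arrival rate λ = 22.92/hr (tandem ⇒ throughput preserved).
W₁ = 1/(μ₁−λ) = 1/(53.62−22.92) = 0.03257 hr
W₂ = 1/(μ₂−λ) = 1/(53.32−22.92) = 0.03289 hr
W_total = W₁ + W₂ = 0.03257 + 0.03289 = 0.06547 hr

Final: 0.06547 hr


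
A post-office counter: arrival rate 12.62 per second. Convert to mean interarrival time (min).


Mean interarrival time = 1/λ = 1/12.62 second = 0.07924 second
In minutes: 0.07924 × 0.0166667 = 0.001321 min

Final: 0.001321 min


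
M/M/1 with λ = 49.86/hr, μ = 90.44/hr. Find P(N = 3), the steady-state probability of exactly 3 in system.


ρ = 49.86/90.44 = 0.5513
P_n = (1−ρ)·ρ^n = (1 − 0.5513)·0.5513^3 = 0.4487·0.167562 = 0.075184

Final: 0.075184


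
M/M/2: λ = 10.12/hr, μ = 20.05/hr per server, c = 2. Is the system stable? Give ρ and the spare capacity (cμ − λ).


Total capacity cμ = 2·20.05 = 40.10/hr
ρ = λ/(cμ) = 10.12/40.10 = 0.2524
Stable ⇔ ρ < 1: YES
Spare capacity = cμ − λ = 40.10 − 10.12 = 29.98/hr

Final: ρ = 0.2524; stable; margin = 29.98/hr


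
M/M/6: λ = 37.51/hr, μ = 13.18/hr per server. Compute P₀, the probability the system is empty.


a = λ/μ = 37.51/13.18 = 2.8460; ρ = a/c = 0.4743
Σ_{k=0}^{5} a^k/k! (terms k=0..5) = 1.00000 + 2.84598 + 4.04980 + 3.84188 + 2.73348 + 1.55588 = 16.02702
Tail: a^6/(6!(1−ρ)) = 531.36130/(720·0.5257) = 1.40393
P₀ = 1/(16.02702 + 1.40393) = 1/17.43094 = 0.057369

Final: 0.057369


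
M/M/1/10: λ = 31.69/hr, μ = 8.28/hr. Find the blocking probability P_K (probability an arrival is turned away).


ρ = λ/μ = 31.69/8.28 = 3.8273
P_K = (1−ρ)ρ^K/(1−ρ^(K+1)) = (-2.8273·674402.270970)/(1 − 2581136.227901)
= -1906733.956932/-2581135.227901 = 0.738719

Final: 0.738719


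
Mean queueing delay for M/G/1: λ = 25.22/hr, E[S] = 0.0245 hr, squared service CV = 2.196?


ρ = λ·E[S] = 25.22·0.0245 = 0.6179
E[S²] = E[S]²(1+C_s²) = 0.0245²·(1+2.196) = 0.001918
Wq = λ·E[S²]/(2(1−ρ)) = 25.22·0.001918/(2·0.3821) = 0.06331 hr

Final: 0.06331 hr


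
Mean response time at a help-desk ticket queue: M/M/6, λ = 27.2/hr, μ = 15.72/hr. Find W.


a = 1.7303; ρ = 0.2884; P₀ = 0.177127
Lq = P₀·a^c·ρ/(c!(1−ρ)²) = 0.003759
Wq = Lq/λ = 0.003759/27.2 = 0.0001382 hr
W = Wq + 1/μ = 0.0001382 + 0.06361 = 0.06375 hr

Final: 0.06375 hr


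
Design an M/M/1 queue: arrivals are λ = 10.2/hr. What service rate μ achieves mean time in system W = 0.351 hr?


W = 1/(μ−λ) ⇒ μ − λ = 1/W = 1/0.351 = 2.8490
μ = λ + 1/W = 10.2 + 2.8490 = 13.0490 per hr

Final: 13.0490 /hr


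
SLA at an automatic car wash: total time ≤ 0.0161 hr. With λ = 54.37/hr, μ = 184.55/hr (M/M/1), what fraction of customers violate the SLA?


W ~ Exponential(μ−λ) for M/M/1.
μ − λ = 184.55 − 54.37 = 130.1800
P(W > t) = e^{−(μ−λ)t} = e^{−2.0959} = 0.122960

Final: 0.122960


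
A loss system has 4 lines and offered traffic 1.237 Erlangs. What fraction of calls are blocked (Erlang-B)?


B(c,a) = (a^c/c!) / Σ_{k=0}^{c} a^k/k!
a^4/4! = 0.097559
Σ terms (k=0..4): 1.00000 + 1.23700 + 0.76508 + 0.31547 + 0.09756 = 3.415113
B = 0.097559/3.415113 = 0.028567

Final: 0.028567


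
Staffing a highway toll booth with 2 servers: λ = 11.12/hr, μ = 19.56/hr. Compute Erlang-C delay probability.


a = λ/μ = 0.5685; ρ = a/2 = 0.2843
P₀ = 0.557325 (from M/M/c formula)
C(c,a) = [a^c/(c!(1−ρ))]·P₀ = [0.32320/(2·0.7157)]·0.557325
= 0.22578·0.557325 = 0.125832

Final: 0.125832


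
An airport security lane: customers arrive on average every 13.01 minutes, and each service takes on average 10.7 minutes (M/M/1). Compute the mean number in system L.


λ = 60/13.01 = 4.6118 /hr
μ = 60/10.7 = 5.6075 /hr
ρ = λ/μ = 4.6118/5.6075 = 0.8224
L = ρ/(1−ρ) = 0.8224/0.1776 = 4.6320

Final: 4.6320


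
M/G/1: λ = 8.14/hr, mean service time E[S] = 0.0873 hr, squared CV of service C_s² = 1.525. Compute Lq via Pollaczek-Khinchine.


ρ = λ·E[S] = 8.14·0.0873 = 0.7106
Lq = ρ²(1+C_s²)/(2(1−ρ)) = 0.5050·(1+1.525)/(2·0.2894)
= 0.5050·2.5250/0.5788 = 2.20315

Final: 2.20315


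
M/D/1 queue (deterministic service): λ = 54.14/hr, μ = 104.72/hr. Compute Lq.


ρ = 54.14/104.72 = 0.5170
M/D/1: Lq = ρ²/(2(1−ρ)) = 0.2673/(2·0.4830) = 0.27669

Final: 0.27669


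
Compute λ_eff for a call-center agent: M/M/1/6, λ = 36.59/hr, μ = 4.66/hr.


ρ = 7.8519; P_K = (1−ρ)ρ^6/(1−ρ^7) = 0.872643
λ_eff = λ(1 − P_K) = 36.59·(1 − 0.872643) = 36.59·0.127357 = 4.6600 /hr

Final: 4.6600 /hr


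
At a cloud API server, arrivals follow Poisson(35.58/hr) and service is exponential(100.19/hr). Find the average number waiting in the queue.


ρ = 35.58/100.19 = 0.3551
Lq = ρ²/(1−ρ) = 0.1261/0.6449 = 0.1956

Final: 0.1956


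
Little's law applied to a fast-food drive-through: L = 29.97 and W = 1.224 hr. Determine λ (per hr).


λ = L/W = 29.97/1.224 = 24.4853 /hr

Final: 24.4853 /hr


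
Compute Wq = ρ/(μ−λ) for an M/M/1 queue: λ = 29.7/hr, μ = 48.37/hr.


ρ = 29.7/48.37 = 0.6140
Wq = ρ/(μ−λ) = 0.6140/(48.37 − 29.7) = 0.6140/18.67 = 0.03289 hr

Final: 0.03289 hr


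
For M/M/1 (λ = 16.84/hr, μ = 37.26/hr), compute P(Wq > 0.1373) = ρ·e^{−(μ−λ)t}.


ρ = 16.84/37.26 = 0.4520
P(Wq > t) = ρ·e^{−(μ−λ)t} = 0.4520·e^{−2.8037}
= 0.4520·0.060588 = 0.027383

Final: 0.027383


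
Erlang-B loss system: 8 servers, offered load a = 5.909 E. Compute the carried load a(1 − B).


B(8,5.909) = 0.116848 (Erlang-B)
Carried load = a(1 − B) = 5.909·(1 − 0.116848) = 5.909·0.883152 = 5.2185 E

Final: 5.2185 Erlangs


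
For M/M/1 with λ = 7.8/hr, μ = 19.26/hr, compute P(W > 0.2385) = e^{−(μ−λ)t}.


W ~ Exponential(μ−λ) for M/M/1.
μ − λ = 19.26 − 7.8 = 11.4600
P(W > t) = e^{−(μ−λ)t} = e^{−2.7332} = 0.065010

Final: 0.065010


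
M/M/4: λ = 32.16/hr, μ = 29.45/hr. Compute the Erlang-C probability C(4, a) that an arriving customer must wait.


a = λ/μ = 1.0920; ρ = a/4 = 0.2730
P₀ = 0.334804 (from M/M/c formula)
C(c,a) = [a^c/(c!(1−ρ))]·P₀ = [1.42208/(24·0.7270)]·0.334804
= 0.08150·0.334804 = 0.027288

Final: 0.027288


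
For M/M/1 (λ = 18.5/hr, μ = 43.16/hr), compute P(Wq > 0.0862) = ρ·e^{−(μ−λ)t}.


ρ = 18.5/43.16 = 0.4286
P(Wq > t) = ρ·e^{−(μ−λ)t} = 0.4286·e^{−2.1257}
= 0.4286·0.119350 = 0.051158

Final: 0.051158


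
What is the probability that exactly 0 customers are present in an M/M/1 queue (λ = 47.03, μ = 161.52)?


ρ = 47.03/161.52 = 0.2912
P_n = (1−ρ)·ρ^n = (1 − 0.2912)·0.2912^0 = 0.7088·1.000000 = 0.708829

Final: 0.708829


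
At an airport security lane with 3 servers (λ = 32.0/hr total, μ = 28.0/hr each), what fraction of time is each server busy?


ρ = λ/(cμ) = 32.0/(3·28.0) = 32.0/84.00 = 0.3810

Final: 0.3810


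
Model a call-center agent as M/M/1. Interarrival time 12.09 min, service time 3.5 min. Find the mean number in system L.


λ = 60/12.09 = 4.9628 /hr
μ = 60/3.5 = 17.1429 /hr
ρ = λ/μ = 4.9628/17.1429 = 0.2895
L = ρ/(1−ρ) = 0.2895/0.7105 = 0.4075

Final: 0.4075


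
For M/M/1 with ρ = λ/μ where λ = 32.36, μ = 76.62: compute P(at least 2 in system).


ρ = 32.36/76.62 = 0.4223
P(N ≥ n) = ρ^n = 0.4223^2 = 0.178374

Final: 0.178374


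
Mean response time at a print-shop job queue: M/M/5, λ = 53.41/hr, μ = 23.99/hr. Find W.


a = 2.2263; ρ = 0.4453; P₀ = 0.106506
Lq = P₀·a^c·ρ/(c!(1−ρ)²) = 0.07024
Wq = Lq/λ = 0.07024/53.41 = 0.001315 hr
W = Wq + 1/μ = 0.001315 + 0.04168 = 0.04300 hr

Final: 0.04300 hr


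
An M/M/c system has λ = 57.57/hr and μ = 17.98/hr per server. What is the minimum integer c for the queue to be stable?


Stability requires cμ > λ ⇔ c > λ/μ.
λ/μ = 57.57/17.98 = 3.2019
Minimum integer c = ⌊3.2019⌋ + 1 = 4
Check: 4·17.98 = 71.92 > 57.57, while 3·17.98 = 53.94 ≤ 57.57

Final: 4 servers


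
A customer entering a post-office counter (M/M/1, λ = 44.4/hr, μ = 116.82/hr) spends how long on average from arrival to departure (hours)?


W = 1/(μ−λ) = 1/(116.82 − 44.4) = 1/72.42 = 0.01381 hr

Final: 0.01381 hr


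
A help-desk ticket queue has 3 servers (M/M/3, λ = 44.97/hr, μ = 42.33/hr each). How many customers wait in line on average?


a = λ/μ = 1.0624; ρ = a/3 = 0.3541
P₀ = 0.340590
Lq = P₀·a^c·ρ / (c!·(1−ρ)²) = 0.340590·1.19901·0.3541/(6·0.41716)
= 0.05778

Final: 0.05778


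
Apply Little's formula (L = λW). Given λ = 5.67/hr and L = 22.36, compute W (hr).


W = L/λ = 22.36/5.67 = 3.9436 hr

Final: 3.9436 hr


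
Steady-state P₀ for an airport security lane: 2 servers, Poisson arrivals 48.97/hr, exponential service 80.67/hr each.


a = λ/μ = 48.97/80.67 = 0.6070; ρ = a/c = 0.3035
Σ_{k=0}^{1} a^k/k! (terms k=0..1) = 1.00000 + 0.60704 = 1.60704
Tail: a^2/(2!(1−ρ)) = 0.36850/(2·0.6965) = 0.26454
P₀ = 1/(1.60704 + 0.26454) = 1/1.87158 = 0.534306

Final: 0.534306


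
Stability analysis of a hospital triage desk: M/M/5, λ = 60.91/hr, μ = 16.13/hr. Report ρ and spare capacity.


Total capacity cμ = 5·16.13 = 80.65/hr
ρ = λ/(cμ) = 60.91/80.65 = 0.7552
Stable ⇔ ρ < 1: YES
Spare capacity = cμ − λ = 80.65 − 60.91 = 19.74/hr

Final: ρ = 0.7552; stable; margin = 19.74/hr


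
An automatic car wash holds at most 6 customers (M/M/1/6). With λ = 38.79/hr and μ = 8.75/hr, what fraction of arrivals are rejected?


ρ = λ/μ = 38.79/8.75 = 4.4331
P_K = (1−ρ)ρ^K/(1−ρ^(K+1)) = (-3.4331·7590.499561)/(1 − 33649.768910)
= -26059.269349/-33648.768910 = 0.774449

Final: 0.774449


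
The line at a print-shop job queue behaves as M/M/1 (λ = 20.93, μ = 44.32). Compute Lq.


ρ = 20.93/44.32 = 0.4722
Lq = ρ²/(1−ρ) = 0.2230/0.5278 = 0.4226

Final: 0.4226


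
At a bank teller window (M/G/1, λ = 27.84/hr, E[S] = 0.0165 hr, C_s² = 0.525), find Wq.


ρ = λ·E[S] = 27.84·0.0165 = 0.4594
E[S²] = E[S]²(1+C_s²) = 0.0165²·(1+0.525) = 0.0004152
Wq = λ·E[S²]/(2(1−ρ)) = 27.84·0.0004152/(2·0.5406) = 0.01069 hr

Final: 0.01069 hr


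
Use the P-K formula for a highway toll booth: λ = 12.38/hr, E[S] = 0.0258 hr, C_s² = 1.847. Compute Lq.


ρ = λ·E[S] = 12.38·0.0258 = 0.3194
Lq = ρ²(1+C_s²)/(2(1−ρ)) = 0.1020·(1+1.847)/(2·0.6806)
= 0.1020·2.8470/1.3612 = 0.21338

Final: 0.21338


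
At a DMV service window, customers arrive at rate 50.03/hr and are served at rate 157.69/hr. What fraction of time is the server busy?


ρ = λ/μ = 50.03/157.69 = 0.3173

Final: 0.3173


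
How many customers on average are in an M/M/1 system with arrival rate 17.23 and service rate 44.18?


ρ = λ/μ = 17.23/44.18 = 0.3900
L = ρ/(1−ρ) = 0.3900/(1 − 0.3900) = 0.3900/0.6100 = 0.6393

Final: 0.6393


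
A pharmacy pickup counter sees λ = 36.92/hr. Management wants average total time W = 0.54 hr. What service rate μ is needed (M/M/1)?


W = 1/(μ−λ) ⇒ μ − λ = 1/W = 1/0.54 = 1.8519
μ = λ + 1/W = 36.92 + 1.8519 = 38.7719 per hr

Final: 38.7719 /hr


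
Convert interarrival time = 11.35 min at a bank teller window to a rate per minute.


λ = 1/(interarrival time) in consistent units.
1 minute = 1 min, so λ = 1/11.35 = 0.08811 per minute

Final: 0.08811 /min


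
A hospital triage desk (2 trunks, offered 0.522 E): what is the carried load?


B(2,0.522) = 0.082161 (Erlang-B)
Carried load = a(1 − B) = 0.522·(1 − 0.082161) = 0.522·0.917839 = 0.4791 E

Final: 0.4791 Erlangs


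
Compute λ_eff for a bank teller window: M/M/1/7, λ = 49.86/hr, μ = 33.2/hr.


ρ = 1.5018; P_K = (1−ρ)ρ^7/(1−ρ^8) = 0.347567
λ_eff = λ(1 − P_K) = 49.86·(1 − 0.347567) = 49.86·0.652433 = 32.5303 /hr

Final: 32.5303 /hr


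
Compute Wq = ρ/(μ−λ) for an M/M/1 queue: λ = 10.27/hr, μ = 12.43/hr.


ρ = 10.27/12.43 = 0.8262
Wq = ρ/(μ−λ) = 0.8262/(12.43 − 10.27) = 0.8262/2.16 = 0.3825 hr

Final: 0.3825 hr


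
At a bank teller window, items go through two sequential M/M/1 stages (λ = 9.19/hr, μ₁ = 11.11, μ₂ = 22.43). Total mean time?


Each node sees arrival rate λ = 9.19/hr (tandem ⇒ throughput preserved).
W₁ = 1/(μ₁−λ) = 1/(11.11−9.19) = 0.52083 hr
W₂ = 1/(μ₂−λ) = 1/(22.43−9.19) = 0.07553 hr
W_total = W₁ + W₂ = 0.52083 + 0.07553 = 0.59636 hr

Final: 0.59636 hr


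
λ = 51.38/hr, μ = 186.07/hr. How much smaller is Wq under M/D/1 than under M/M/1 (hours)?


ρ = 51.38/186.07 = 0.2761
Wq(M/M/1) = ρ/(μ−λ) = 0.2761/134.69 = 0.002050 hr
Wq(M/D/1) = ρ/(2(μ−λ)) = 0.001025 hr
Savings = 0.002050 − 0.001025 = 0.001025 hr

Final: 0.001025 hr


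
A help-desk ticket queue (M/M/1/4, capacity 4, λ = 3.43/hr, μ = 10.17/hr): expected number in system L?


ρ = 3.43/10.17 = 0.3373
L = ρ[1 − (K+1)ρ^K + Kρ^(K+1)] / [(1−ρ)(1−ρ^(K+1))]
Numerator: 0.3373·(1 − 5·0.012939 + 4·0.004364) = 0.321334
Denominator: (0.6627)·(0.995636) = 0.659841
L = 0.321334/0.659841 = 0.4870

Final: 0.4870


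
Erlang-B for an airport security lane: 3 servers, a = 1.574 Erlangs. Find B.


B(c,a) = (a^c/c!) / Σ_{k=0}^{c} a^k/k!
a^3/3! = 0.649925
Σ terms (k=0..3): 1.00000 + 1.57400 + 1.23874 + 0.64992 = 4.462663
B = 0.649925/4.462663 = 0.145636

Final: 0.145636


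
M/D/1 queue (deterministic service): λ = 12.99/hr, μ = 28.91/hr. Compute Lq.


ρ = 12.99/28.91 = 0.4493
M/D/1: Lq = ρ²/(2(1−ρ)) = 0.2019/(2·0.5507) = 0.18331

Final: 0.18331


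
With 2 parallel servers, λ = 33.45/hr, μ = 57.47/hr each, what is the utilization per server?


ρ = λ/(cμ) = 33.45/(2·57.47) = 33.45/114.94 = 0.2910

Final: 0.2910


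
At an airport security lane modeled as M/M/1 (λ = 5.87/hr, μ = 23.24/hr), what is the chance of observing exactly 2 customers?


ρ = 5.87/23.24 = 0.2526
P_n = (1−ρ)·ρ^n = (1 − 0.2526)·0.2526^2 = 0.7474·0.063798 = 0.047683

Final: 0.047683


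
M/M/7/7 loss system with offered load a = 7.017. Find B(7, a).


B(c,a) = (a^c/c!) / Σ_{k=0}^{c} a^k/k!
a^7/7! = 166.199533
Σ terms (k=0..7): 1.00000 + 7.01700 + 24.61914 + 57.58418 + 101.01705 + 141.76732 + 165.79688 + 166.19953 = 665.001108
B = 166.199533/665.001108 = 0.249924

Final: 0.249924


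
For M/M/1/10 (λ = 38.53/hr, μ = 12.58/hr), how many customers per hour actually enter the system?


ρ = 3.0628; P_K = (1−ρ)ρ^10/(1−ρ^11) = 0.673504
λ_eff = λ(1 − P_K) = 38.53·(1 − 0.673504) = 38.53·0.326496 = 12.5799 /hr

Final: 12.5799 /hr


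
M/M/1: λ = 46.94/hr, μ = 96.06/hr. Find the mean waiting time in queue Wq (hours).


ρ = 46.94/96.06 = 0.4887
Wq = ρ/(μ−λ) = 0.4887/(96.06 − 46.94) = 0.4887/49.12 = 0.009948 hr

Final: 0.009948 hr


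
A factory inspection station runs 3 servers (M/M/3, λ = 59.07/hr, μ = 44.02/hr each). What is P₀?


a = λ/μ = 59.07/44.02 = 1.3419; ρ = a/c = 0.4473
Σ_{k=0}^{2} a^k/k! (terms k=0..2) = 1.00000 + 1.34189 + 0.90033 = 3.24222
Tail: a^3/(3!(1−ρ)) = 2.41630/(6·0.5527) = 0.72863
P₀ = 1/(3.24222 + 0.72863) = 1/3.97086 = 0.251835

Final: 0.251835


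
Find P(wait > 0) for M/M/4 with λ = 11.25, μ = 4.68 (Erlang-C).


a = λ/μ = 2.4038; ρ = a/4 = 0.6010
P₀ = 0.082680 (from M/M/c formula)
C(c,a) = [a^c/(c!(1−ρ))]·P₀ = [33.39079/(24·0.3990)]·0.082680
= 3.48659·0.082680 = 0.288272

Final: 0.288272


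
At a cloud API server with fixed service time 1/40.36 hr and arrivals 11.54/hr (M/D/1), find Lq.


ρ = 11.54/40.36 = 0.2859
M/D/1: Lq = ρ²/(2(1−ρ)) = 0.08175/(2·0.7141) = 0.05724

Final: 0.05724


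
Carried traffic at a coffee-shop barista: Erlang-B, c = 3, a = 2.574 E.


B(3,2.574) = 0.292148 (Erlang-B)
Carried load = a(1 − B) = 2.574·(1 − 0.292148) = 2.574·0.707852 = 1.8220 E

Final: 1.8220 Erlangs


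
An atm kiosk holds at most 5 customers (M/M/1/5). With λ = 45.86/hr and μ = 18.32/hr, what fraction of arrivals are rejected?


ρ = λ/μ = 45.86/18.32 = 2.5033
P_K = (1−ρ)ρ^K/(1−ρ^(K+1)) = (-1.5033·98.297598)/(1 − 246.065930)
= -147.768332/-245.065930 = 0.602974

Final: 0.602974


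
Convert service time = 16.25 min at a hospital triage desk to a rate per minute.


μ = 1/(service time) in consistent units.
1 minute = 1 min, so μ = 1/16.25 = 0.06154 per minute

Final: 0.06154 /min


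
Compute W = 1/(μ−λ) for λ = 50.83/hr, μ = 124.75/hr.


W = 1/(μ−λ) = 1/(124.75 − 50.83) = 1/73.92 = 0.01353 hr

Final: 0.01353 hr


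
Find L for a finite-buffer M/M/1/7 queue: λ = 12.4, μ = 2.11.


ρ = 12.4/2.11 = 5.8768
L = ρ[1 − (K+1)ρ^K + Kρ^(K+1)] / [(1−ρ)(1−ρ^(K+1))]
Numerator: 5.8768·(1 − 8·242088.750585 + 7·1422701.662205) = 47144697.924829
Denominator: (-4.8768)·(-1422700.662205) = 6938194.224688
L = 47144697.924829/6938194.224688 = 6.7950

Final: 6.7950


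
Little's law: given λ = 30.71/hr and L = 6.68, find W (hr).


W = L/λ = 6.68/30.71 = 0.2175 hr

Final: 0.2175 hr


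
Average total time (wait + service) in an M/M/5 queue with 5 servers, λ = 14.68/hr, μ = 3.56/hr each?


a = 4.1236; ρ = 0.8247; P₀ = 0.010633
Lq = P₀·a^c·ρ/(c!(1−ρ)²) = 2.83600
Wq = Lq/λ = 2.83600/14.68 = 0.19319 hr
W = Wq + 1/μ = 0.19319 + 0.28090 = 0.47409 hr

Final: 0.47409 hr


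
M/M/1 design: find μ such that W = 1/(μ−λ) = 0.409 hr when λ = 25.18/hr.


W = 1/(μ−λ) ⇒ μ − λ = 1/W = 1/0.409 = 2.4450
μ = λ + 1/W = 25.18 + 2.4450 = 27.6250 per hr

Final: 27.6250 /hr


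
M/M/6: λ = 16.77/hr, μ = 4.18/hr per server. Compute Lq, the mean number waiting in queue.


a = λ/μ = 4.0120; ρ = a/6 = 0.6687
P₀ = 0.016459
Lq = P₀·a^c·ρ / (c!·(1−ρ)²) = 0.016459·4170.04446·0.6687/(720·0.10979)
= 0.58057

Final: 0.58057


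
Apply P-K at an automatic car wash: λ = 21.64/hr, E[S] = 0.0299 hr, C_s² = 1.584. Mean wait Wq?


ρ = λ·E[S] = 21.64·0.0299 = 0.6470
E[S²] = E[S]²(1+C_s²) = 0.0299²·(1+1.584) = 0.002310
Wq = λ·E[S²]/(2(1−ρ)) = 21.64·0.002310/(2·0.3530) = 0.07082 hr

Final: 0.07082 hr


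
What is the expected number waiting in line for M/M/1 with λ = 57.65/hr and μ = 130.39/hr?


ρ = 57.65/130.39 = 0.4421
Lq = ρ²/(1−ρ) = 0.1955/0.5579 = 0.3504

Final: 0.3504


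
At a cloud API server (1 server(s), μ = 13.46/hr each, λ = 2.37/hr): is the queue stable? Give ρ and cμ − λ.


Total capacity cμ = 1·13.46 = 13.46/hr
ρ = λ/(cμ) = 2.37/13.46 = 0.1761
Stable ⇔ ρ < 1: YES
Spare capacity = cμ − λ = 13.46 − 2.37 = 11.09/hr

Final: ρ = 0.1761; stable; margin = 11.09/hr


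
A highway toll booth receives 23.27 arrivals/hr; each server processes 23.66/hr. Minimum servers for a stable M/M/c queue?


Stability requires cμ > λ ⇔ c > λ/μ.
λ/μ = 23.27/23.66 = 0.9835
Minimum integer c = ⌊0.9835⌋ + 1 = 1
Check: 1·23.66 = 23.66 > 23.27, while 0·23.66 = 0.00 ≤ 23.27

Final: 1 servers


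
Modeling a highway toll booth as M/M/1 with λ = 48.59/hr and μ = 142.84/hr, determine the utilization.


ρ = λ/μ = 48.59/142.84 = 0.3402

Final: 0.3402


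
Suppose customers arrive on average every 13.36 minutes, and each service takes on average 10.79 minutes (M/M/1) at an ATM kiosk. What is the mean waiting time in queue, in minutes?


λ = 60/13.36 = 4.4910 /hr
μ = 60/10.79 = 5.5607 /hr
ρ = λ/μ = 4.4910/5.5607 = 0.8076
Wq = ρ/(μ−λ) = 0.8076/(5.5607−4.4910) = 0.75502 hr
In minutes: 0.75502·60 = 45.301 min

Final: 45.301 min


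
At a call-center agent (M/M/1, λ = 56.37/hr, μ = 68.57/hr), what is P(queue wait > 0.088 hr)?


ρ = 56.37/68.57 = 0.8221
P(Wq > t) = ρ·e^{−(μ−λ)t} = 0.8221·e^{−1.0736}
= 0.8221·0.341776 = 0.280967

Final: 0.280967


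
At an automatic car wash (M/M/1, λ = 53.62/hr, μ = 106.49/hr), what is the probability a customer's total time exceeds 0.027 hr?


W ~ Exponential(μ−λ) for M/M/1.
μ − λ = 106.49 − 53.62 = 52.8700
P(W > t) = e^{−(μ−λ)t} = e^{−1.4275} = 0.239910

Final: 0.239910


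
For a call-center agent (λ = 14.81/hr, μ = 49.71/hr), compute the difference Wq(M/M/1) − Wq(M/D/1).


ρ = 14.81/49.71 = 0.2979
Wq(M/M/1) = ρ/(μ−λ) = 0.2979/34.90 = 0.008537 hr
Wq(M/D/1) = ρ/(2(μ−λ)) = 0.004268 hr
Savings = 0.008537 − 0.004268 = 0.004268 hr

Final: 0.004268 hr


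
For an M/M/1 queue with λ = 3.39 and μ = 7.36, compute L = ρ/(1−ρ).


ρ = λ/μ = 3.39/7.36 = 0.4606
L = ρ/(1−ρ) = 0.4606/(1 − 0.4606) = 0.4606/0.5394 = 0.8539

Final: 0.8539


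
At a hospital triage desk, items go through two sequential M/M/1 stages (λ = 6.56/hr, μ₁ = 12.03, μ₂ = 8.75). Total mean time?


Each node sees arrival rate λ = 6.56/hr (tandem ⇒ throughput preserved).
W₁ = 1/(μ₁−λ) = 1/(12.03−6.56) = 0.18282 hr
W₂ = 1/(μ₂−λ) = 1/(8.75−6.56) = 0.45662 hr
W_total = W₁ + W₂ = 0.18282 + 0.45662 = 0.63944 hr

Final: 0.63944 hr


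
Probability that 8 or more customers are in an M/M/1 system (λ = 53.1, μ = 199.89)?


ρ = 53.1/199.89 = 0.2656
P(N ≥ n) = ρ^n = 0.2656^8 = 0.00002480

Final: 0.00002480


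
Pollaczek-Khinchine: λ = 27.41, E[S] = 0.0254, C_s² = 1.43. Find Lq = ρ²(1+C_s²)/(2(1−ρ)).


ρ = λ·E[S] = 27.41·0.0254 = 0.6962
Lq = ρ²(1+C_s²)/(2(1−ρ)) = 0.4847·(1+1.43)/(2·0.3038)
= 0.4847·2.4300/0.6076 = 1.93863

Final: 1.93863


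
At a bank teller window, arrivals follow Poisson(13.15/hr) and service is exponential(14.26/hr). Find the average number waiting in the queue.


ρ = 13.15/14.26 = 0.9222
Lq = ρ²/(1−ρ) = 0.8504/0.07784 = 10.9247

Final: 10.9247


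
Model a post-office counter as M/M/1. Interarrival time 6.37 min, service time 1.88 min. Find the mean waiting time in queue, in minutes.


λ = 60/6.37 = 9.4192 /hr
μ = 60/1.88 = 31.9149 /hr
ρ = λ/μ = 9.4192/31.9149 = 0.2951
Wq = ρ/(μ−λ) = 0.2951/(31.9149−9.4192) = 0.01312 hr
In minutes: 0.01312·60 = 0.7872 min

Final: 0.7872 min


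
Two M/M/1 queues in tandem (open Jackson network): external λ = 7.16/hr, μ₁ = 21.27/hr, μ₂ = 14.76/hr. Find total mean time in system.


Each node sees arrival rate λ = 7.16/hr (tandem ⇒ throughput preserved).
W₁ = 1/(μ₁−λ) = 1/(21.27−7.16) = 0.07087 hr
W₂ = 1/(μ₂−λ) = 1/(14.76−7.16) = 0.13158 hr
W_total = W₁ + W₂ = 0.07087 + 0.13158 = 0.20245 hr

Final: 0.20245 hr


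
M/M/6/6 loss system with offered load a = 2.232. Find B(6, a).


B(c,a) = (a^c/c!) / Σ_{k=0}^{c} a^k/k!
a^6/6! = 0.171725
Σ terms (k=0..6): 1.00000 + 2.23200 + 2.49091 + 1.85324 + 1.03411 + 0.46163 + 0.17172 = 9.243608
B = 0.171725/9.243608 = 0.018578

Final: 0.018578


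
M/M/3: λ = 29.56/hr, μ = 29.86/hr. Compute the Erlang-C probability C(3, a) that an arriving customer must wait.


a = λ/μ = 0.9900; ρ = a/3 = 0.3300
P₀ = 0.367473 (from M/M/c formula)
C(c,a) = [a^c/(c!(1−ρ))]·P₀ = [0.97016/(6·0.6700)]·0.367473
= 0.24133·0.367473 = 0.088682

Final: 0.088682


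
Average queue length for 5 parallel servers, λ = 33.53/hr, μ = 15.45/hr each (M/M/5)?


a = λ/μ = 2.1702; ρ = a/5 = 0.4340
P₀ = 0.112843
Lq = P₀·a^c·ρ / (c!·(1−ρ)²) = 0.112843·48.14214·0.4340/(120·0.32030)
= 0.06135

Final: 0.06135


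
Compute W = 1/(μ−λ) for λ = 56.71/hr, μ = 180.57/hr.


W = 1/(μ−λ) = 1/(180.57 − 56.71) = 1/123.86 = 0.008074 hr

Final: 0.008074 hr


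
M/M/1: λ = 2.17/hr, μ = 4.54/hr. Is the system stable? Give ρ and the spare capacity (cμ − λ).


Total capacity cμ = 1·4.54 = 4.54/hr
ρ = λ/(cμ) = 2.17/4.54 = 0.4780
Stable ⇔ ρ < 1: YES
Spare capacity = cμ − λ = 4.54 − 2.17 = 2.37/hr

Final: ρ = 0.4780; stable; margin = 2.37/hr


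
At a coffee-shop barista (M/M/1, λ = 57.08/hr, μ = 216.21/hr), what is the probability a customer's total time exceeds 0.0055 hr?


W ~ Exponential(μ−λ) for M/M/1.
μ − λ = 216.21 − 57.08 = 159.1300
P(W > t) = e^{−(μ−λ)t} = e^{−0.8752} = 0.416772

Final: 0.416772
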